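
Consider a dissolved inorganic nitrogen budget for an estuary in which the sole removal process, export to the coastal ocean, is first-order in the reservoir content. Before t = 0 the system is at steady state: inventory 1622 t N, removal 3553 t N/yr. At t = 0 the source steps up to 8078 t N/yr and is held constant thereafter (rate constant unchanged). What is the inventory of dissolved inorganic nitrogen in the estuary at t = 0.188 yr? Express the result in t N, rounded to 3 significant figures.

Residence time τ = M₀/F₀ = 0.4565 yr. The eventual steady state is M_∞ = M₀·(F₁/F₀) = 1622 × 8078/3553 = 3687.7 t N.
The anomaly ΔM(t) = M(t) − M_∞ decays as ΔM₀·e^(−t/τ) with ΔM₀ = 1622 − 3687.7 = −2066 t N.
At t = 0.188 yr, e^(−t/τ) = e^(−0.4118) = 0.6624, so ΔM = −1368 t N and M = 3687.7 − 1368 = 2319.3 t N.

2320 t N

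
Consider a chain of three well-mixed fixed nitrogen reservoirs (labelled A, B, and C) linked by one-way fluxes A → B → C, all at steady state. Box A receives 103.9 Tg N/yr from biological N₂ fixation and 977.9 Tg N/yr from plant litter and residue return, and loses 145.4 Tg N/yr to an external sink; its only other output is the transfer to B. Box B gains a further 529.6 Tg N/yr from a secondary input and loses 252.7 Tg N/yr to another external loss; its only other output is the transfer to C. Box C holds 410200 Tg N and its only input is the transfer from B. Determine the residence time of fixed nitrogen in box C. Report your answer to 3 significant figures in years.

338 yr

Box A: F(A→B) = (103.9 + 977.9) − 145.4 = 936.40 Tg N/yr.
Box B: F(B→C) = (936.40 + 529.6) − 252.7 = 1213.3 Tg N/yr.
Box C throughput = its input = 1213.3 Tg N/yr; τ = 410200 / 1213.3 = 338.1 yr.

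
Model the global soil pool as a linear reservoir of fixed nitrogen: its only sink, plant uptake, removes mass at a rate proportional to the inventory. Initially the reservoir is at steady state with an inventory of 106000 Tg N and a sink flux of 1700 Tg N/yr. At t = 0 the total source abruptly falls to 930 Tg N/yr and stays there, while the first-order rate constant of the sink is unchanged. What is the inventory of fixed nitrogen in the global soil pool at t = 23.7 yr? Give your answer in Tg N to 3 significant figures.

The sink rate constant is k = F₀/M₀ = 1700/106000 = 0.01604 yr⁻¹.
Solving dM/dt = F₁ − kM with M(0) = M₀ gives M(t) = F₁/k + (M₀ − F₁/k)·e^(−kt).
F₁/k = 930/0.01604 = 57988 Tg N; kt = 0.01604 × 23.7 = 0.3801, e^(−kt) = 0.6838.
M(23.7) = 57988 + (106000 − 57988) × 0.6838 = 57988 + 32830 = 90819 Tg N.

90800 Tg N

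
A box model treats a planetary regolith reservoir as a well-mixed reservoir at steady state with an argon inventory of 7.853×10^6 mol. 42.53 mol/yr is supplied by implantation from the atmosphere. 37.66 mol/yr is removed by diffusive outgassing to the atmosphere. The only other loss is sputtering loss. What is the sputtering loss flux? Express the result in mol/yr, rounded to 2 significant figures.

4.9 mol/yr

At steady state ΣF_in = ΣF_out.
ΣF_in = 42.530 mol/yr.
Sputtering loss flux = ΣF_in − (37.66) = 42.530 − 37.66 = 4.870 mol/yr.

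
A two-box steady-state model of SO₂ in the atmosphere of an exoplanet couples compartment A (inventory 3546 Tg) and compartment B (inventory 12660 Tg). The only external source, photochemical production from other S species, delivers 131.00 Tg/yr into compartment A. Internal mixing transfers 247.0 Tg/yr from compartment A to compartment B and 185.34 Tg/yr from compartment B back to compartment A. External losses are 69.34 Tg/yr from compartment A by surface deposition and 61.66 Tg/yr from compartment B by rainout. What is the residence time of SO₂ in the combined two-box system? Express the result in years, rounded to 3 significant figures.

Residence time in the combined system uses the total inventory and the total *external* removal — internal exchanges between the two boxes cancel.
M_total = 3546 + 12660 = 16206 Tg.
ΣF_external_out = 69.34 + 61.66 = 131.00 Tg/yr.
τ = M_total / ΣF_ext = 16206 / 131.00 = 123.7 yr.

124 yr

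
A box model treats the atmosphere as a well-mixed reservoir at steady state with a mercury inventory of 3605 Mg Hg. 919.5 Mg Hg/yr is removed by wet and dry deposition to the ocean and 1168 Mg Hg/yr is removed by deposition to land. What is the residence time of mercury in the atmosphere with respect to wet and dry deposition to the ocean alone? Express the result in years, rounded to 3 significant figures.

Residence time with respect to a single sink: τ = M / F_sink.
τ = 3605 / 919.5 = 3.921 yr.

3.92 yr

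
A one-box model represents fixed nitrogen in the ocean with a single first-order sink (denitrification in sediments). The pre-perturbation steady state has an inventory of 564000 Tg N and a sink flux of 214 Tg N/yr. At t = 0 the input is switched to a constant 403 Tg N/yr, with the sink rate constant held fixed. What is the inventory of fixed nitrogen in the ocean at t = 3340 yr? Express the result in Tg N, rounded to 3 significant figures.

922000 Tg N

The sink rate constant is k = F₀/M₀ = 214/564000 = 0.0003794 yr⁻¹.
Solving dM/dt = F₁ − kM with M(0) = M₀ gives M(t) = F₁/k + (M₀ − F₁/k)·e^(−kt).
F₁/k = 403/0.0003794 = 1.0621×10^6 Tg N; kt = 0.0003794 × 3340 = 1.267, e^(−kt) = 0.2816.
M(3340) = 1.0621×10^6 + (564000 − 1.0621×10^6) × 0.2816 = 1.0621×10^6 − 140300 = 921850 Tg N.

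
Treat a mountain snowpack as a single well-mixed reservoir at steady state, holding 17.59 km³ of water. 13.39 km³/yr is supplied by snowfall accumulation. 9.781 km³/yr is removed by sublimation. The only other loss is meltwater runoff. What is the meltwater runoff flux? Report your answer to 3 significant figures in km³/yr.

3.61 km³/yr

At steady state ΣF_in = ΣF_out.
ΣF_in = 13.390 km³/yr.
Meltwater runoff flux = ΣF_in − (9.781) = 13.390 − 9.781 = 3.609 km³/yr.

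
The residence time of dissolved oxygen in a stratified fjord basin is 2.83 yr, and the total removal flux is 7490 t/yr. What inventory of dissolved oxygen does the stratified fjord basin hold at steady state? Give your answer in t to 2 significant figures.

21000 t

τ = M/F ⇒ M = τ × F = 2.83 × 7490 = 21200 t.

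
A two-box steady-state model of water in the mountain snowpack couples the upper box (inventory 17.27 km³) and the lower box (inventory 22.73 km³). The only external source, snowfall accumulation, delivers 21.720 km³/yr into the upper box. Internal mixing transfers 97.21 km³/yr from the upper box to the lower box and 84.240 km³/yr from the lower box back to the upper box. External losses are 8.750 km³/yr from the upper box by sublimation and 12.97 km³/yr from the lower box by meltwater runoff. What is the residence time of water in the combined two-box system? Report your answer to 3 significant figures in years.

1.84 yr

Residence time in the combined system uses the total inventory and the total *external* removal — internal exchanges between the two boxes cancel.
M_total = 17.27 + 22.73 = 40.000 km³.
ΣF_external_out = 8.750 + 12.97 = 21.720 km³/yr.
τ = M_total / ΣF_ext = 40.000 / 21.720 = 1.842 yr.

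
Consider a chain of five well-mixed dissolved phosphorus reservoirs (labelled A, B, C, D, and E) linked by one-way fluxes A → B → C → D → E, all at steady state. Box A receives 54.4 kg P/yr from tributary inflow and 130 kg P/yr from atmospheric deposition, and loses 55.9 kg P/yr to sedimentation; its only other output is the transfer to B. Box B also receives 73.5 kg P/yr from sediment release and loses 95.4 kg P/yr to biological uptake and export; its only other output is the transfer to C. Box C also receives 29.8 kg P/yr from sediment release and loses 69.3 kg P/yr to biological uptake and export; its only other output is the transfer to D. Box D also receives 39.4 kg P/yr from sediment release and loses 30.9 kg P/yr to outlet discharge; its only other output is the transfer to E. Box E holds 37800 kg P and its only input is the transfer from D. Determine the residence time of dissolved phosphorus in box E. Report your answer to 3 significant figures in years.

Box A: F(A→B) = (54.4 + 130) − 55.9 = 128.50 kg P/yr.
Box B: F(B→C) = (128.50 + 73.5) − 95.4 = 106.60 kg P/yr.
Box C: F(C→D) = (106.60 + 29.8) − 69.3 = 67.100 kg P/yr.
Box D: F(D→E) = (67.100 + 39.4) − 30.9 = 75.600 kg P/yr.
Box E throughput = its input = 75.600 kg P/yr; τ = 37800 / 75.600 = 500.0 yr.

500 yr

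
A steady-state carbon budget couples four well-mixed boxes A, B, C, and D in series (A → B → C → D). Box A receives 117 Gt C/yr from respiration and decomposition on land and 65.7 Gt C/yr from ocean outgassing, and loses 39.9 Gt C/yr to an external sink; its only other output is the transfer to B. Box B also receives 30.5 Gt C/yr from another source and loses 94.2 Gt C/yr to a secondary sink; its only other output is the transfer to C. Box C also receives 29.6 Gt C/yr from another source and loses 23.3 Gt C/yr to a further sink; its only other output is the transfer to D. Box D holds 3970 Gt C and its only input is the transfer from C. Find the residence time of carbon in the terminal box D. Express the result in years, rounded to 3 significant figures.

Box A: F(A→B) = (117 + 65.7) − 39.9 = 142.80 Gt C/yr.
Box B: F(B→C) = (142.80 + 30.5) − 94.2 = 79.100 Gt C/yr.
Box C: F(C→D) = (79.100 + 29.6) − 23.3 = 85.400 Gt C/yr.
Box D throughput = its input = 85.400 Gt C/yr; τ = 3970 / 85.400 = 46.49 yr.

46.5 yr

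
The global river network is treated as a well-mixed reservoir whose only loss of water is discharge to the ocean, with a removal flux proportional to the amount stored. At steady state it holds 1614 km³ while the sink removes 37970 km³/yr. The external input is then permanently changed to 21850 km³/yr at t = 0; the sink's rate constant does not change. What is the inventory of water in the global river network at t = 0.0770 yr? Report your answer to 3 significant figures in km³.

1040 km³

The sink rate constant is k = F₀/M₀ = 37970/1614 = 23.53 yr⁻¹.
Solving dM/dt = F₁ − kM with M(0) = M₀ gives M(t) = F₁/k + (M₀ − F₁/k)·e^(−kt).
F₁/k = 21850/23.53 = 928.78 km³; kt = 23.53 × 0.0770 = 1.811, e^(−kt) = 0.1634.
M(0.0770) = 928.78 + (1614 − 928.78) × 0.1634 = 928.78 + 112.0 = 1040.8 km³.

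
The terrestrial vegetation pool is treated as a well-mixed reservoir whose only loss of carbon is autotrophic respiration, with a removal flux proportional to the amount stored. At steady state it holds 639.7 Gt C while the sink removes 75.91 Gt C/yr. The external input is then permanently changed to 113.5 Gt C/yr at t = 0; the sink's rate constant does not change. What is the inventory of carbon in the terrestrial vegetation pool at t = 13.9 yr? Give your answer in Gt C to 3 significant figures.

Residence time τ = M₀/F₀ = 8.427 yr. The eventual steady state is M_∞ = M₀·(F₁/F₀) = 639.7 × 113.5/75.91 = 956.47 Gt C.
The anomaly ΔM(t) = M(t) − M_∞ decays as ΔM₀·e^(−t/τ) with ΔM₀ = 639.7 − 956.47 = −316.8 Gt C.
At t = 13.9 yr, e^(−t/τ) = e^(−1.649) = 0.1922, so ΔM = −60.87 Gt C and M = 956.47 − 60.87 = 895.60 Gt C.

896 Gt C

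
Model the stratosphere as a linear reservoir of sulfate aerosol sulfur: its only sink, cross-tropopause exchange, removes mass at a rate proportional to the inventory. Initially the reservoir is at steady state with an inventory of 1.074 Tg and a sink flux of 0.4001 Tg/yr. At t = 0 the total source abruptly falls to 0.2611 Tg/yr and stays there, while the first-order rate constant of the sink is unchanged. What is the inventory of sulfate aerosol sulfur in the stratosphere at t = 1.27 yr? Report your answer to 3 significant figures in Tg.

The sink rate constant is k = F₀/M₀ = 0.4001/1.074 = 0.3725 yr⁻¹.
Solving dM/dt = F₁ − kM with M(0) = M₀ gives M(t) = F₁/k + (M₀ − F₁/k)·e^(−kt).
F₁/k = 0.2611/0.3725 = 0.70088 Tg; kt = 0.3725 × 1.27 = 0.4731, e^(−kt) = 0.6231.
M(1.27) = 0.70088 + (1.074 − 0.70088) × 0.6231 = 0.70088 + 0.2325 = 0.93335 Tg.

0.933 Tg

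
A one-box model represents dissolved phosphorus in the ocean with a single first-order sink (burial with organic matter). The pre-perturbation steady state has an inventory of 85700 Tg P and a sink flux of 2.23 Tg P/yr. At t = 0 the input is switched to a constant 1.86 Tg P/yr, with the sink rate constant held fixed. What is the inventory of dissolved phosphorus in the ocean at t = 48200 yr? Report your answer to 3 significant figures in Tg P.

τ = M₀/F₀ = 85700/2.23 = 38430 yr; rate constant k = 1/τ.
New steady state M_∞ = F₁/k = F₁·τ = 1.86 × 38430 = 71481 Tg P.
M(t) = M_∞ + (M₀ − M_∞)·e^(−t/τ); t/τ = 48200/38430 = 1.254, so e^(−t/τ) = 0.2853.
M(t) = 71481 + 14220 × 0.2853 = 75537 Tg P.

75500 Tg P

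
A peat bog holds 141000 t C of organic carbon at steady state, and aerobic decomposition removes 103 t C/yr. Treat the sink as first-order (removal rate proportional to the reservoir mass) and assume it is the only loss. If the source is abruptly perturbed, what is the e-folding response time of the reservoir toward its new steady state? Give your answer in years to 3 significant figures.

For a linear reservoir the response time equals the residence time τ = M/F.
τ = 141000 / 103 = 1369 yr.

1370 yr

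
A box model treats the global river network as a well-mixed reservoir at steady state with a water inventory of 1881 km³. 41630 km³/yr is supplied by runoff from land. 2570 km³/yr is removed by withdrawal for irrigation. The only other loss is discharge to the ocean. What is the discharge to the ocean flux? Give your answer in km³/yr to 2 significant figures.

At steady state ΣF_in = ΣF_out.
ΣF_in = 41630 km³/yr.
Discharge to the ocean flux = ΣF_in − (2570) = 41630 − 2570 = 39060 km³/yr.

39000 km³/yr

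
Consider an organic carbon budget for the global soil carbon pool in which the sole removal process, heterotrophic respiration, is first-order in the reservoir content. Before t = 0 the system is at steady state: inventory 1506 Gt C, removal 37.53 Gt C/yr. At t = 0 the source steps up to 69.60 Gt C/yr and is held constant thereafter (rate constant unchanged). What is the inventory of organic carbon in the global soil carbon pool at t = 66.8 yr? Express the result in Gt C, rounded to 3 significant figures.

2550 Gt C

The sink rate constant is k = F₀/M₀ = 37.53/1506 = 0.02492 yr⁻¹.
Solving dM/dt = F₁ − kM with M(0) = M₀ gives M(t) = F₁/k + (M₀ − F₁/k)·e^(−kt).
F₁/k = 69.60/0.02492 = 2792.9 Gt C; kt = 0.02492 × 66.8 = 1.665, e^(−kt) = 0.1893.
M(66.8) = 2792.9 + (1506 − 2792.9) × 0.1893 = 2792.9 − 243.5 = 2549.4 Gt C.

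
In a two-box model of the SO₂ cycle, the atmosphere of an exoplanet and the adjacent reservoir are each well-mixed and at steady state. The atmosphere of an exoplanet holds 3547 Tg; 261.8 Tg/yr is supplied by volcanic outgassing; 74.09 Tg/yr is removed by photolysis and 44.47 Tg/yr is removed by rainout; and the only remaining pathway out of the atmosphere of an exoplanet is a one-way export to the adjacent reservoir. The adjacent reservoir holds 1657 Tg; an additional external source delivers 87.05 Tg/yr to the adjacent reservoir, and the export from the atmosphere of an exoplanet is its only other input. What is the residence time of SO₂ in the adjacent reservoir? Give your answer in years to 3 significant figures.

Balance the atmosphere of an exoplanet: ΣF_in = 261.80 Tg/yr.
Export to the adjacent reservoir = ΣF_in − (74.09 + 44.47) = 143.24 Tg/yr.
Total input to the adjacent reservoir = 143.24 + 87.05 = 230.29 Tg/yr; at steady state this equals its total output.
τ = M / F = 1657 / 230.29 = 7.195 yr.

7.20 yr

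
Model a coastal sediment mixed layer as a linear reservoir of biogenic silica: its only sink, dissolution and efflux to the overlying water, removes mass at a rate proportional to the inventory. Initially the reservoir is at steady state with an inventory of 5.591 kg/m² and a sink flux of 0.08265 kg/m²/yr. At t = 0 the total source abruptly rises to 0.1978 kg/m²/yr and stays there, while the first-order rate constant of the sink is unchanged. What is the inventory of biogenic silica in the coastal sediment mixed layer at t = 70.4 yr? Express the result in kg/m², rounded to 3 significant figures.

10.6 kg/m²

The sink rate constant is k = F₀/M₀ = 0.08265/5.591 = 0.01478 yr⁻¹.
Solving dM/dt = F₁ − kM with M(0) = M₀ gives M(t) = F₁/k + (M₀ − F₁/k)·e^(−kt).
F₁/k = 0.1978/0.01478 = 13.381 kg/m²; kt = 0.01478 × 70.4 = 1.041, e^(−kt) = 0.3532.
M(70.4) = 13.381 + (5.591 − 13.381) × 0.3532 = 13.381 − 2.751 = 10.629 kg/m².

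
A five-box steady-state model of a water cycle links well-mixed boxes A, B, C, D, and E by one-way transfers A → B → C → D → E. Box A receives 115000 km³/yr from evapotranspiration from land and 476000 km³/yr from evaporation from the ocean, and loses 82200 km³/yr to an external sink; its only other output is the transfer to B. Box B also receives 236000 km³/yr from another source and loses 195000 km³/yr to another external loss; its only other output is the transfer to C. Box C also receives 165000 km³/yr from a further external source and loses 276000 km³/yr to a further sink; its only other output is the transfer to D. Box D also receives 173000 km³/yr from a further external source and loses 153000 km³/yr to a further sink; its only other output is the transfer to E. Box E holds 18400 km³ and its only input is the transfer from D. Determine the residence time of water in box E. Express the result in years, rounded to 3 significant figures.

0.0401 yr

Box A: F(A→B) = (115000 + 476000) − 82200 = 508800 km³/yr.
Box B: F(B→C) = (508800 + 236000) − 195000 = 549800 km³/yr.
Box C: F(C→D) = (549800 + 165000) − 276000 = 438800 km³/yr.
Box D: F(D→E) = (438800 + 173000) − 153000 = 458800 km³/yr.
Box E throughput = its input = 458800 km³/yr; τ = 18400 / 458800 = 0.04010 yr.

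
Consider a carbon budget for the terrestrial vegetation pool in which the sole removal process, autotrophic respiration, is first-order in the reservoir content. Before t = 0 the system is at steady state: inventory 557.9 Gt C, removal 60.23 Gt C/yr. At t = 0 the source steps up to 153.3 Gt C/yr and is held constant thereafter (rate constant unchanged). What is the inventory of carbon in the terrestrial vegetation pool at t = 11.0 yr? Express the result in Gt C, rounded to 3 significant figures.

1160 Gt C

τ = M₀/F₀ = 557.9/60.23 = 9.263 yr; rate constant k = 1/τ.
New steady state M_∞ = F₁/k = F₁·τ = 153.3 × 9.263 = 1420.0 Gt C.
M(t) = M_∞ + (M₀ − M_∞)·e^(−t/τ); t/τ = 11.0/9.263 = 1.188, so e^(−t/τ) = 0.3050.
M(t) = 1420.0 − 862.1 × 0.3050 = 1157.1 Gt C.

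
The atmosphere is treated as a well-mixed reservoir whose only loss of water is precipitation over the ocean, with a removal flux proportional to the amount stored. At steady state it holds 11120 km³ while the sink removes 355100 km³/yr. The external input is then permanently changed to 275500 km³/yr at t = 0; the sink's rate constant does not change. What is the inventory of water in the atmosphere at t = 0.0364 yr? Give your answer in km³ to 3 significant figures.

The sink rate constant is k = F₀/M₀ = 355100/11120 = 31.93 yr⁻¹.
Solving dM/dt = F₁ − kM with M(0) = M₀ gives M(t) = F₁/k + (M₀ − F₁/k)·e^(−kt).
F₁/k = 275500/31.93 = 8627.3 km³; kt = 31.93 × 0.0364 = 1.162, e^(−kt) = 0.3127.
M(0.0364) = 8627.3 + (11120 − 8627.3) × 0.3127 = 8627.3 + 779.6 = 9406.9 km³.

9410 km³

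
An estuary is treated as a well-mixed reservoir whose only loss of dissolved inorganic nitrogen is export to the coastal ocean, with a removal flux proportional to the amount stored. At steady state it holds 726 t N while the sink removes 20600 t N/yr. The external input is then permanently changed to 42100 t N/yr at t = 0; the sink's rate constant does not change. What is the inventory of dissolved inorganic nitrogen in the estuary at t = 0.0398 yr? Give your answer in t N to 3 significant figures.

The sink rate constant is k = F₀/M₀ = 20600/726 = 28.37 yr⁻¹.
Solving dM/dt = F₁ − kM with M(0) = M₀ gives M(t) = F₁/k + (M₀ − F₁/k)·e^(−kt).
F₁/k = 42100/28.37 = 1483.7 t N; kt = 28.37 × 0.0398 = 1.129, e^(−kt) = 0.3233.
M(0.0398) = 1483.7 + (726 − 1483.7) × 0.3233 = 1483.7 − 244.9 = 1238.8 t N.

1240 t N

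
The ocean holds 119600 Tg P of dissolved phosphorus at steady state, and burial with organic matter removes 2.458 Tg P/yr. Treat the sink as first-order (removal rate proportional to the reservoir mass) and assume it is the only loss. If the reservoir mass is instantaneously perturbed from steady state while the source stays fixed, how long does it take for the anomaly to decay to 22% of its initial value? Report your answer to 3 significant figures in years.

73700 yr

For a linear reservoir the anomaly decays as exp(−t/τ) with τ = M/F = 119600/2.458 = 48660 yr.
exp(−t/τ) = 0.22 ⇒ t = −τ ln(0.22) = 48660 × 1.514 = 73670 yr.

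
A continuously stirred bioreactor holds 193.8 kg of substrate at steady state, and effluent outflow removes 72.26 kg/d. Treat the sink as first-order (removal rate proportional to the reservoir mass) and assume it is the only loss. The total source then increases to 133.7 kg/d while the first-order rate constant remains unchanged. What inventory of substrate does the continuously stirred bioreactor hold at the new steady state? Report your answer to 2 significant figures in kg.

360 kg

Rate constant k = F/M = 72.26 / 193.8 = 0.3729 d⁻¹.
At the new steady state, source = k·M_new ⇒ M_new = 133.7 / 0.3729 = 358.6 kg.
(Equivalently M_new = M × F_new/F_old = 193.8 × 133.7/72.26.)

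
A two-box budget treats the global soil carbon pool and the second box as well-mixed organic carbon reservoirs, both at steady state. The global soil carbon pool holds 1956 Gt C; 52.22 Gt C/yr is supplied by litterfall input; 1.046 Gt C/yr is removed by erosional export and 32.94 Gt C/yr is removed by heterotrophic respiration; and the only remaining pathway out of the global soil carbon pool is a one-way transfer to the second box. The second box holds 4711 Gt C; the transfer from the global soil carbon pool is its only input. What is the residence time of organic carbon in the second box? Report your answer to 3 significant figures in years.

Balance the global soil carbon pool: ΣF_in = 52.220 Gt C/yr.
Transfer to the second box = ΣF_in − (1.046 + 32.94) = 18.234 Gt C/yr.
At steady state the output of the second box equals its input, 18.234 Gt C/yr.
τ = M / F = 4711 / 18.234 = 258.4 yr.

258 yr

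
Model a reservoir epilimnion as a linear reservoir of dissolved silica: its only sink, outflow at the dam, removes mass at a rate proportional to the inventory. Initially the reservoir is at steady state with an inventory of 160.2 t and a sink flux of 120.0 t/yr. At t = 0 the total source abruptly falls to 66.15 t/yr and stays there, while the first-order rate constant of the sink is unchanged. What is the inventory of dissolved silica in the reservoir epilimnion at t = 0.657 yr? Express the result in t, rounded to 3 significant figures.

Residence time τ = M₀/F₀ = 1.335 yr. The eventual steady state is M_∞ = M₀·(F₁/F₀) = 160.2 × 66.15/120.0 = 88.310 t.
The anomaly ΔM(t) = M(t) − M_∞ decays as ΔM₀·e^(−t/τ) with ΔM₀ = 160.2 − 88.310 = 71.89 t.
At t = 0.657 yr, e^(−t/τ) = e^(−0.4921) = 0.6113, so ΔM = 43.95 t and M = 88.310 + 43.95 = 132.26 t.

132 t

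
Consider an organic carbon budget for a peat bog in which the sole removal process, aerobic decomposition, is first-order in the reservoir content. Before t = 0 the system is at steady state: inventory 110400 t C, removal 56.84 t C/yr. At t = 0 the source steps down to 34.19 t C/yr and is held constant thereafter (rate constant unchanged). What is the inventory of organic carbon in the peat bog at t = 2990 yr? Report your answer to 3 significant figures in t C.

The sink rate constant is k = F₀/M₀ = 56.84/110400 = 0.0005149 yr⁻¹.
Solving dM/dt = F₁ − kM with M(0) = M₀ gives M(t) = F₁/k + (M₀ − F₁/k)·e^(−kt).
F₁/k = 34.19/0.0005149 = 66407 t C; kt = 0.0005149 × 2990 = 1.539, e^(−kt) = 0.2145.
M(2990) = 66407 + (110400 − 66407) × 0.2145 = 66407 + 9437 = 75844 t C.

75800 t C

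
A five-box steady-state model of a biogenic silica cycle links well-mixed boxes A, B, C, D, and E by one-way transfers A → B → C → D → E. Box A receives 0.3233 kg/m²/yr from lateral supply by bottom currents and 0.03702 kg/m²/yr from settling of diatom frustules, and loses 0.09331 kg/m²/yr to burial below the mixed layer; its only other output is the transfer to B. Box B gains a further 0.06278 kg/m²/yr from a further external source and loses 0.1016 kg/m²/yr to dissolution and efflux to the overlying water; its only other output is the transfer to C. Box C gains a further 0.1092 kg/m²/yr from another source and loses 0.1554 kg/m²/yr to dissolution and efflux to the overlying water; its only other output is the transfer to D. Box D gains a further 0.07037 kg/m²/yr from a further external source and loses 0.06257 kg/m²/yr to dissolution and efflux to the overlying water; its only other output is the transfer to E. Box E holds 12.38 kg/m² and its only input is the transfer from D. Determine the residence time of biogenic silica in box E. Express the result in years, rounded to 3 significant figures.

65.2 yr

Box A: F(A→B) = (0.3233 + 0.03702) − 0.09331 = 0.26701 kg/m²/yr.
Box B: F(B→C) = (0.26701 + 0.06278) − 0.1016 = 0.22819 kg/m²/yr.
Box C: F(C→D) = (0.22819 + 0.1092) − 0.1554 = 0.18199 kg/m²/yr.
Box D: F(D→E) = (0.18199 + 0.07037) − 0.06257 = 0.18979 kg/m²/yr.
Box E throughput = its input = 0.18979 kg/m²/yr; τ = 12.38 / 0.18979 = 65.23 yr.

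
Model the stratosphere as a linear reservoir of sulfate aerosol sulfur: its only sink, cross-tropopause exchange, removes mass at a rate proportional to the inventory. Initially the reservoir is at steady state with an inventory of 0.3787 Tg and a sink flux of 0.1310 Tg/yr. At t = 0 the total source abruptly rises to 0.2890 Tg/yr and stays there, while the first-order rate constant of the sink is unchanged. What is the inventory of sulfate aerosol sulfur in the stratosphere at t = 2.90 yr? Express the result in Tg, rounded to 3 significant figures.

Residence time τ = M₀/F₀ = 2.891 yr. The eventual steady state is M_∞ = M₀·(F₁/F₀) = 0.3787 × 0.2890/0.1310 = 0.83545 Tg.
The anomaly ΔM(t) = M(t) − M_∞ decays as ΔM₀·e^(−t/τ) with ΔM₀ = 0.3787 − 0.83545 = −0.4568 Tg.
At t = 2.90 yr, e^(−t/τ) = e^(−1.003) = 0.3667, so ΔM = −0.1675 Tg and M = 0.83545 − 0.1675 = 0.66795 Tg.

0.668 Tg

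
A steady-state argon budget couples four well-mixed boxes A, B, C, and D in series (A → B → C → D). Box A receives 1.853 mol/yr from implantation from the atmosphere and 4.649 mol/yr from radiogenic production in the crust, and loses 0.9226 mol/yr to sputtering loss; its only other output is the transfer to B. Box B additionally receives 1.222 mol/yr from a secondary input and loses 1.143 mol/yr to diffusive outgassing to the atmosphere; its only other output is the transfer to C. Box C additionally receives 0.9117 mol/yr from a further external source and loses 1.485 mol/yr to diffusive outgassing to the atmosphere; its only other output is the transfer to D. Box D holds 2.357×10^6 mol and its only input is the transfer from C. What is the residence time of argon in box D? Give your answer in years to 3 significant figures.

464000 yr

Box A: F(A→B) = (1.853 + 4.649) − 0.9226 = 5.5794 mol/yr.
Box B: F(B→C) = (5.5794 + 1.222) − 1.143 = 5.6584 mol/yr.
Box C: F(C→D) = (5.6584 + 0.9117) − 1.485 = 5.0851 mol/yr.
Box D throughput = its input = 5.0851 mol/yr; τ = 2.357×10^6 / 5.0851 = 463500 yr.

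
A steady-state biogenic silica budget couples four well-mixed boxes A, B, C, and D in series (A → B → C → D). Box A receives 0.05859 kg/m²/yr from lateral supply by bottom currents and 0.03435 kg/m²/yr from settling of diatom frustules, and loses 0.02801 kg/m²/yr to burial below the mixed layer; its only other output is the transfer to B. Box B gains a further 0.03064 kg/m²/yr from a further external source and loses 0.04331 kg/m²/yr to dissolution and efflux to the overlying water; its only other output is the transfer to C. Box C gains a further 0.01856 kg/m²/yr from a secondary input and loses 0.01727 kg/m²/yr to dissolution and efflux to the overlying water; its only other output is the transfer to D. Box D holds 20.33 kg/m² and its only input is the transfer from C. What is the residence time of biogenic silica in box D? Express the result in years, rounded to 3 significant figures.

Box A: F(A→B) = (0.05859 + 0.03435) − 0.02801 = 0.064930 kg/m²/yr.
Box B: F(B→C) = (0.064930 + 0.03064) − 0.04331 = 0.052260 kg/m²/yr.
Box C: F(C→D) = (0.052260 + 0.01856) − 0.01727 = 0.053550 kg/m²/yr.
Box D throughput = its input = 0.053550 kg/m²/yr; τ = 20.33 / 0.053550 = 379.6 yr.

380 yr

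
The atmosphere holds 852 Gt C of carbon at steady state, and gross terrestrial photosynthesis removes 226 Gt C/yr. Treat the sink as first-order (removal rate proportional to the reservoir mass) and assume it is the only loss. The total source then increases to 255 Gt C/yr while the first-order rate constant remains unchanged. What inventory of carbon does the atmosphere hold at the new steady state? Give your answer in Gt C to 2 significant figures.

960 Gt C

Rate constant k = F/M = 226 / 852 = 0.2653 yr⁻¹.
At the new steady state, source = k·M_new ⇒ M_new = 255 / 0.2653 = 961.3 Gt C.
(Equivalently M_new = M × F_new/F_old = 852 × 255/226.)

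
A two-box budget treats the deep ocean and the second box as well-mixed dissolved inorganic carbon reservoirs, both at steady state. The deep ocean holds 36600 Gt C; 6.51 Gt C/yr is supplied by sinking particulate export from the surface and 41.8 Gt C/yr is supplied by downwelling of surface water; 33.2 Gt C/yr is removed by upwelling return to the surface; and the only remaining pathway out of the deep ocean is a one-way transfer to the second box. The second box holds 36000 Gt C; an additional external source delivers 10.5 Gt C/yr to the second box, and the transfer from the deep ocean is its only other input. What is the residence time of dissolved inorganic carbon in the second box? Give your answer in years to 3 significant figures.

Balance the deep ocean: ΣF_in = 6.51 + 41.8 = 48.310 Gt C/yr.
Transfer to the second box = ΣF_in − (33.2) = 15.110 Gt C/yr.
Total input to the second box = 15.110 + 10.5 = 25.610 Gt C/yr; at steady state this equals its total output.
τ = M / F = 36000 / 25.610 = 1406 yr.

1410 yr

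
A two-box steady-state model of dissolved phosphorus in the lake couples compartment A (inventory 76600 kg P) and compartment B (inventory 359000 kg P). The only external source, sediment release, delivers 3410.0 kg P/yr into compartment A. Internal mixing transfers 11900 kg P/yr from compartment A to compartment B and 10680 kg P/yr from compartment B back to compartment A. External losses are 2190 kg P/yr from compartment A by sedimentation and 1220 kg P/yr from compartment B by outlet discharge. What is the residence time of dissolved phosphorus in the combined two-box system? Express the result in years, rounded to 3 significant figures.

128 yr

For the system as a whole, the A↔B exchange is internal and contributes nothing to the throughput; only the external sinks remove mass.
M_total = 76600 + 359000 = 435600 kg P.
ΣF_external_out = 2190 + 1220 = 3410.0 kg P/yr.
τ = M_total / ΣF_ext = 435600 / 3410.0 = 127.7 yr.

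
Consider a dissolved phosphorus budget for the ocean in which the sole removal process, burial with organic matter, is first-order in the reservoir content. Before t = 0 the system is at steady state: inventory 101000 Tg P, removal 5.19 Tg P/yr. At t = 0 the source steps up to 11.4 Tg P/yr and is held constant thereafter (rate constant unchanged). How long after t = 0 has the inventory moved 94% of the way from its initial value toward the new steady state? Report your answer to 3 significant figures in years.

54800 yr

τ = M₀/F₀ = 101000/5.19 = 19460 yr.
The remaining gap fraction is e^(−t/τ); 94% covered ⇒ e^(−t/τ) = 0.0600.
t = −τ ln(0.0600) = 19460 × 2.813 = 54750 yr.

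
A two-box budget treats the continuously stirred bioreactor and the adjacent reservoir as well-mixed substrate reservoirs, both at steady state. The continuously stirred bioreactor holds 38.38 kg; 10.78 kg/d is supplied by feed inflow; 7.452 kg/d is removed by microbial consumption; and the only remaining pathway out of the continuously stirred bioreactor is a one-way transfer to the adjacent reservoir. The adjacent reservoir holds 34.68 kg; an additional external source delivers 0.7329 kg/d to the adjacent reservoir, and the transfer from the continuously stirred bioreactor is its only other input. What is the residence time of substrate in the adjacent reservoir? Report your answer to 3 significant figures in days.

Balance the continuously stirred bioreactor: ΣF_in = 10.780 kg/d.
Transfer to the adjacent reservoir = ΣF_in − (7.452) = 3.3280 kg/d.
Total input to the adjacent reservoir = 3.3280 + 0.7329 = 4.0609 kg/d; at steady state this equals its total output.
τ = M / F = 34.68 / 4.0609 = 8.540 d.

8.54 d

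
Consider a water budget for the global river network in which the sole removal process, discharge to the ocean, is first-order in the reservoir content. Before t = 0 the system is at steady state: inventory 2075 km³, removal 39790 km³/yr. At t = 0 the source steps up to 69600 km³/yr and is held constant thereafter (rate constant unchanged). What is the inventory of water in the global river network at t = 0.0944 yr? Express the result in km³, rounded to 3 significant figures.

3380 km³

The sink rate constant is k = F₀/M₀ = 39790/2075 = 19.18 yr⁻¹.
Solving dM/dt = F₁ − kM with M(0) = M₀ gives M(t) = F₁/k + (M₀ − F₁/k)·e^(−kt).
F₁/k = 69600/19.18 = 3629.6 km³; kt = 19.18 × 0.0944 = 1.810, e^(−kt) = 0.1636.
M(0.0944) = 3629.6 + (2075 − 3629.6) × 0.1636 = 3629.6 − 254.4 = 3375.2 km³.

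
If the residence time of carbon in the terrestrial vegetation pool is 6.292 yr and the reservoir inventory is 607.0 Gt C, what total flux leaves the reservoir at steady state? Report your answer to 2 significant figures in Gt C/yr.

96 Gt C/yr

F = M / τ = 607.0 / 6.292 = 96.47 Gt C/yr.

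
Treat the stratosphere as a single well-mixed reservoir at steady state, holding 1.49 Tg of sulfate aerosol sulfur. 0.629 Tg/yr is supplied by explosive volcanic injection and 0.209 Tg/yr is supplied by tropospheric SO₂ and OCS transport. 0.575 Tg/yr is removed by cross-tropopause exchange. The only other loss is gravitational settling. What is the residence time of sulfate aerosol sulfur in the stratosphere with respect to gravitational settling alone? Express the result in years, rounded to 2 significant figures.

5.7 yr

At steady state ΣF_in = ΣF_out.
ΣF_in = 0.629 + 0.209 = 0.83800 Tg/yr.
Gravitational settling flux = ΣF_in − (0.575) = 0.83800 − 0.5750 = 0.2630 Tg/yr.
τ = M / F = 1.49 / 0.2630 = 5.665 yr.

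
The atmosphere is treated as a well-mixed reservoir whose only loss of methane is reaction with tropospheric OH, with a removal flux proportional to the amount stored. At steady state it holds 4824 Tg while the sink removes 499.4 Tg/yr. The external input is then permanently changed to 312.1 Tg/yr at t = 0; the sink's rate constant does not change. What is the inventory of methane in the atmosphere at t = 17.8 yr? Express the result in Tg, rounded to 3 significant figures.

τ = M₀/F₀ = 4824/499.4 = 9.660 yr; rate constant k = 1/τ.
New steady state M_∞ = F₁/k = F₁·τ = 312.1 × 9.660 = 3014.8 Tg.
M(t) = M_∞ + (M₀ − M_∞)·e^(−t/τ); t/τ = 17.8/9.660 = 1.843, so e^(−t/τ) = 0.1584.
M(t) = 3014.8 + 1809 × 0.1584 = 3301.3 Tg.

3300 Tg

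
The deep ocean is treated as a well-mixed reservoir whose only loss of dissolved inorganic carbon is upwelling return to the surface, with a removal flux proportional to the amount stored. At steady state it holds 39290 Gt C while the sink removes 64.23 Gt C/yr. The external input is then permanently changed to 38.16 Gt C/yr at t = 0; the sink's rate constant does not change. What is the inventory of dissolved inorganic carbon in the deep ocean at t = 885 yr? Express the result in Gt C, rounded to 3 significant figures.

27100 Gt C

τ = M₀/F₀ = 39290/64.23 = 611.7 yr; rate constant k = 1/τ.
New steady state M_∞ = F₁/k = F₁·τ = 38.16 × 611.7 = 23343 Gt C.
M(t) = M_∞ + (M₀ − M_∞)·e^(−t/τ); t/τ = 885/611.7 = 1.447, so e^(−t/τ) = 0.2353.
M(t) = 23343 + 15950 × 0.2353 = 27096 Gt C.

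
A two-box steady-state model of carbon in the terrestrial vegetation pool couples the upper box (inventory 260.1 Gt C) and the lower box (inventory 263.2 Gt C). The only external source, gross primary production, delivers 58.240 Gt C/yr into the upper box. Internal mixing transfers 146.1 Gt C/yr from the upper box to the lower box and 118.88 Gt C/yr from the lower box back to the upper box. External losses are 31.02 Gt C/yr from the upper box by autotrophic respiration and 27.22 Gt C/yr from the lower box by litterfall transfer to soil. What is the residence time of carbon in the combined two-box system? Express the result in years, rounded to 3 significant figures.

8.99 yr

Residence time in the combined system uses the total inventory and the total *external* removal — internal exchanges between the two boxes cancel.
M_total = 260.1 + 263.2 = 523.30 Gt C.
ΣF_external_out = 31.02 + 27.22 = 58.240 Gt C/yr.
τ = M_total / ΣF_ext = 523.30 / 58.240 = 8.985 yr.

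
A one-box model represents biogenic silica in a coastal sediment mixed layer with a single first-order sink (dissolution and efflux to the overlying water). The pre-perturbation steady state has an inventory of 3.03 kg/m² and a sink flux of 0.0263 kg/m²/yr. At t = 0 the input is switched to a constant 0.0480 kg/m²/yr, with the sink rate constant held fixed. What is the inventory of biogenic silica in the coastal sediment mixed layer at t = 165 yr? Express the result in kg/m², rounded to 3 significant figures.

τ = M₀/F₀ = 3.03/0.0263 = 115.2 yr; rate constant k = 1/τ.
New steady state M_∞ = F₁/k = F₁·τ = 0.0480 × 115.2 = 5.5300 kg/m².
M(t) = M_∞ + (M₀ − M_∞)·e^(−t/τ); t/τ = 165/115.2 = 1.432, so e^(−t/τ) = 0.2388.
M(t) = 5.5300 − 2.500 × 0.2388 = 4.9331 kg/m².

4.93 kg/m²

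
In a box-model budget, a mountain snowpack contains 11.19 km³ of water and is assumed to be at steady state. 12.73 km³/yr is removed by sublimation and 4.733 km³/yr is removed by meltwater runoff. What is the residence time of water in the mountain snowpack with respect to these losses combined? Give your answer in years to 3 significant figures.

Total removal = 12.73 + 4.733 = 17.463 km³/yr.
τ = M / ΣF_out = 11.19 / 17.463 = 0.6408 yr.

0.641 yr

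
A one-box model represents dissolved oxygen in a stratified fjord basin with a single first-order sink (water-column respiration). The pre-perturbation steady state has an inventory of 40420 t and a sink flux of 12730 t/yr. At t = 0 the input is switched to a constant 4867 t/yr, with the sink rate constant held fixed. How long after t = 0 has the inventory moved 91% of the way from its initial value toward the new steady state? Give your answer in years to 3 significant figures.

7.65 yr

τ = M₀/F₀ = 40420/12730 = 3.175 yr.
The remaining gap fraction is e^(−t/τ); 91% covered ⇒ e^(−t/τ) = 0.0900.
t = −τ ln(0.0900) = 3.175 × 2.408 = 7.646 yr.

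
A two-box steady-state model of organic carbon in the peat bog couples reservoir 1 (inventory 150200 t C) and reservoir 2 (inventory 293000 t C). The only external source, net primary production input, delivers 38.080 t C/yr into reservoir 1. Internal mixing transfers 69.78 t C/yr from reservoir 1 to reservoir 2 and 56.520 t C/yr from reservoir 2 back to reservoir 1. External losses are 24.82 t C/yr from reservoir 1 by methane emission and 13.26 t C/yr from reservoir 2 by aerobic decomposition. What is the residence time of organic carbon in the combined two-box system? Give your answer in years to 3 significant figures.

11600 yr

Treat the two boxes together as one reservoir: the mixing fluxes between them are internal recycling, so τ = ΣM / Σ(external losses).
M_total = 150200 + 293000 = 443200 t C.
ΣF_external_out = 24.82 + 13.26 = 38.080 t C/yr.
τ = M_total / ΣF_ext = 443200 / 38.080 = 11640 yr.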